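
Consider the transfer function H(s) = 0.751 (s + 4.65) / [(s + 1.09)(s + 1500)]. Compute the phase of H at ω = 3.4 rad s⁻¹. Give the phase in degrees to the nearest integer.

∠(j3.4 + 4.65) = arctan(3.4/4.65) = 36.17°
∠(j3.4 + 1.09) = arctan(3.4/1.09) = 72.22°
∠(j3.4 + 1500) = arctan(3.4/1500) = 0.13°
∠H(j3.4) = 36.17° − (72.22° + 0.13°) = -36.18°

-36°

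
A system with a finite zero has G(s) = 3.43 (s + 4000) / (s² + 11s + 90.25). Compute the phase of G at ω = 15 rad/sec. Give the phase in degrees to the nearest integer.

-129°

∠(j15 + 4000) = arctan(15/4000) = 0.21°
∠[(j15)² + 11(j15) + 90.25] = ∠[-134.75 + j165] = 129.24°
∠G(j15) = 0.21° − 129.24° = -129.02°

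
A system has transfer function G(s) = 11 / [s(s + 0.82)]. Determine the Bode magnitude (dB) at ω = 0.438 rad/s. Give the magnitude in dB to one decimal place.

28.6 dB

|j0.438 + 0.82| = √(0.438² + 0.82²) = 0.9296
|j0.438| = 0.438
|G(j0.438)| = 11 / (0.9296 × 0.438) = 27.015
20 log₁₀(27.015) = 28.63 dB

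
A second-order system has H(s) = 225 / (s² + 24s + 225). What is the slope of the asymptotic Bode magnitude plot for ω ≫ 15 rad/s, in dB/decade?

With 0 zeros and 2 poles, the high-frequency asymptotic slope is 20 × (0 − 2) = -40 dB/decade.

-40 dB/decade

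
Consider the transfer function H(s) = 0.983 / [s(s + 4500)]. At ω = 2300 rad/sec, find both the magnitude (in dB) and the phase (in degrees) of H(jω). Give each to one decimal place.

|H| = -141.5 dB, ∠H = -117.1°

|j2300 + 4500| = √(2300² + 4500²) = 5054
|j2300| = 2300
|H(j2300)| = 0.983 / (5054 × 2300) = 8.457e-08
20 log₁₀(8.457e-08) = -141.46 dB
∠(j2300 + 4500) = arctan(2300/4500) = 27.07°
∠(j2300) = 90.00°
∠H(j2300) = − (27.07° + 90.00°) = -117.07°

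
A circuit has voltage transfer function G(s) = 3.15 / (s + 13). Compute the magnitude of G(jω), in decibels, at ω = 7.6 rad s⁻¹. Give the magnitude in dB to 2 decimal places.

|j7.6 + 13| = √(7.6² + 13²) = 15.06
|G(j7.6)| = 3.15 / 15.06 = 0.20918
20 log₁₀(0.20918) = -13.589 dB

-13.59 dB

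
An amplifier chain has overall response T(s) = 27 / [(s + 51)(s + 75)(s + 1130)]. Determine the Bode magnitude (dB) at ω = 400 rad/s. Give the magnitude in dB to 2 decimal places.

-137.25 dB

|j400 + 51| = √(400² + 51²) = 403.2
|j400 + 75| = √(400² + 75²) = 407
|j400 + 1130| = √(400² + 1130²) = 1199
|T(j400)| = 27 / (403.2 × 407 × 1199) = 1.3725e-07
20 log₁₀(1.3725e-07) = -137.249 dB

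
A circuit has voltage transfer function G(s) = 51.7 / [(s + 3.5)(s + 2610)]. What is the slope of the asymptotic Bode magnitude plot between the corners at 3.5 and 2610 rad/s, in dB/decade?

-20 dB/decade

In this band the factors already past their corner are: pole at 3.5; net slope = -20 dB/decade.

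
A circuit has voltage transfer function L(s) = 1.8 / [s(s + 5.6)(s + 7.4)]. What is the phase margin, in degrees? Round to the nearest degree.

Gain crossover: |L(jω)| = 1 at ω ≈ 0.0434 rad/sec.
∠L(j0.0434) = −90° − arctan(0.0434/5.6) − arctan(0.0434/7.4) ≈ -90.78°
PM = 180° + (-90.78°) = 89.22°

89°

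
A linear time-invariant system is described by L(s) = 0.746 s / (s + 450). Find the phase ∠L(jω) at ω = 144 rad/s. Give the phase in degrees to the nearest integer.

∠(j144) = 90.00°
∠(j144 + 450) = arctan(144/450) = 17.74°
∠L(j144) = 90.00° − 17.74° = 72.26°

72 deg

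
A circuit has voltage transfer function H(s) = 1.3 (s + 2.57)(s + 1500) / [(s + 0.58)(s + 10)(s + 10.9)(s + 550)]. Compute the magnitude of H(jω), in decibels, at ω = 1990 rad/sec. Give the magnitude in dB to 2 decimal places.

-128.04 dB

|j1990 + 2.57| = √(1990² + 2.57²) = 1990
|j1990 + 1500| = √(1990² + 1500²) = 2492
|j1990 + 0.58| = √(1990² + 0.58²) = 1990
|j1990 + 10| = √(1990² + 10²) = 1990
|j1990 + 10.9| = √(1990² + 10.9²) = 1990
|j1990 + 550| = √(1990² + 550²) = 2065
|H(j1990)| = 1.3 × 1990 × 2492 / (1990 × 1990 × 1990 × 2065) = 3.9622e-07
20 log₁₀(3.9622e-07) = -128.041 dB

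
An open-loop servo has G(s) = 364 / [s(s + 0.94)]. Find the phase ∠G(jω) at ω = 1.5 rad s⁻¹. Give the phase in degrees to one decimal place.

∠(j1.5 + 0.94) = arctan(1.5/0.94) = 57.93°
∠(j1.5) = 90.00°
∠G(j1.5) = − (57.93° + 90.00°) = -147.93°

-147.9°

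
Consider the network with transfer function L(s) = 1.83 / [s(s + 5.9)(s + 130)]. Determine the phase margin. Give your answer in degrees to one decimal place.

90.0°

Gain crossover: |L(jω)| = 1 at ω ≈ 0.00239 rad s⁻¹.
∠L(j0.00239) = −90° − arctan(0.00239/5.9) − arctan(0.00239/130) ≈ -90.02°
PM = 180° + (-90.02°) = 89.98°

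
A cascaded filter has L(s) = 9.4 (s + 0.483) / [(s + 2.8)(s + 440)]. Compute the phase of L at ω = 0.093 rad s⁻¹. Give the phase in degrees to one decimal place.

9.0°

∠(j0.093 + 0.483) = arctan(0.093/0.483) = 10.90°
∠(j0.093 + 2.8) = arctan(0.093/2.8) = 1.90°
∠(j0.093 + 440) = arctan(0.093/440) = 0.01°
∠L(j0.093) = 10.90° − (1.90° + 0.01°) = 8.98°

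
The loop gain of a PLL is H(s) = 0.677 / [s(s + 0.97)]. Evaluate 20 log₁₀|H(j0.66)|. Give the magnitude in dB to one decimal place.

-1.2 dB

|j0.66 + 0.97| = √(0.66² + 0.97²) = 1.173
|j0.66| = 0.66
|H(j0.66)| = 0.677 / (1.173 × 0.66) = 0.87429
20 log₁₀(0.87429) = -1.17 dB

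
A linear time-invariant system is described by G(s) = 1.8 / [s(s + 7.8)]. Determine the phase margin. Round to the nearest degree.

Gain crossover: |G(jω)| = 1 at ω ≈ 0.231 rad/s.
∠G(j0.231) = −90° − arctan(0.231/7.8) ≈ -91.69°
PM = 180° + (-91.69°) = 88.31°

88°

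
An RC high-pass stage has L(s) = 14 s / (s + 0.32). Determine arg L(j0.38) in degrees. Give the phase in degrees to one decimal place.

40.1°

∠(j0.38) = 90.00°
∠(j0.38 + 0.32) = arctan(0.38/0.32) = 49.90°
∠L(j0.38) = 90.00° − 49.90° = 40.10°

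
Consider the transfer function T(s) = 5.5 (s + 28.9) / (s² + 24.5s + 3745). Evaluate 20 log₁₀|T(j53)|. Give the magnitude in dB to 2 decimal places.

|j53 + 28.9| = √(53² + 28.9²) = 60.37
|(j53)² + 24.5(j53) + 3745| = |936 + j1298.5| = 1601
|T(j53)| = 5.5 × 60.37 / 1601 = 0.20742
20 log₁₀(0.20742) = -13.663 dB

-13.66 dB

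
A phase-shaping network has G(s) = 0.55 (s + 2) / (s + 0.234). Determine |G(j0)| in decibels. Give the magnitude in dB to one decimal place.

13.4 dB

G(0) = 0.55 × 2 / 0.234 = 4.7009
20 log₁₀(4.7009) = 13.44 dB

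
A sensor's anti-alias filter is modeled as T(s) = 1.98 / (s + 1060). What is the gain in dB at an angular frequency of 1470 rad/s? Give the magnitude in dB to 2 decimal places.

-59.23 dB

|j1470 + 1060| = √(1470² + 1060²) = 1812
|T(j1470)| = 1.98 / 1812 = 0.0010925
20 log₁₀(0.0010925) = -59.231 dB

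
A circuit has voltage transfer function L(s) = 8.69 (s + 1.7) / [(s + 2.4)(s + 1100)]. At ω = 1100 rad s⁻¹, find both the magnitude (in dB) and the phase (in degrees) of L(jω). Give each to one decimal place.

|j1100 + 1.7| = √(1100² + 1.7²) = 1100
|j1100 + 2.4| = √(1100² + 2.4²) = 1100
|j1100 + 1100| = √(1100² + 1100²) = 1556
|L(j1100)| = 8.69 × 1100 / (1100 × 1556) = 0.0055861
20 log₁₀(0.0055861) = -45.06 dB
∠(j1100 + 1.7) = arctan(1100/1.7) = 89.91°
∠(j1100 + 2.4) = arctan(1100/2.4) = 89.87°
∠(j1100 + 1100) = arctan(1100/1100) = 45.00°
∠L(j1100) = 89.91° − (89.87° + 45.00°) = -44.96°

|L| = -45.1 dB, ∠L = -45.0°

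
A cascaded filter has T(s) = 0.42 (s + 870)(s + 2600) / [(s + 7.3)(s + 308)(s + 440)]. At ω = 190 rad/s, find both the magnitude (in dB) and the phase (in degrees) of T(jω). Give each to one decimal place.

|T| = -30.6 dB, ∠T = -126.3°

|j190 + 870| = √(190² + 870²) = 890.5
|j190 + 2600| = √(190² + 2600²) = 2607
|j190 + 7.3| = √(190² + 7.3²) = 190.1
|j190 + 308| = √(190² + 308²) = 361.9
|j190 + 440| = √(190² + 440²) = 479.3
|T(j190)| = 0.42 × 890.5 × 2607 / (190.1 × 361.9 × 479.3) = 0.029566
20 log₁₀(0.029566) = -30.58 dB
∠(j190 + 870) = arctan(190/870) = 12.32°
∠(j190 + 2600) = arctan(190/2600) = 4.18°
∠(j190 + 7.3) = arctan(190/7.3) = 87.80°
∠(j190 + 308) = arctan(190/308) = 31.67°
∠(j190 + 440) = arctan(190/440) = 23.36°
∠T(j190) = 12.32° + 4.18° − (87.80° + 31.67° + 23.36°) = -126.33°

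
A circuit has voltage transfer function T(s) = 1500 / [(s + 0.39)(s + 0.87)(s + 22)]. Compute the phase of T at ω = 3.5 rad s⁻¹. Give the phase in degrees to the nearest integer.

-169 deg

∠(j3.5 + 0.39) = arctan(3.5/0.39) = 83.64°
∠(j3.5 + 0.87) = arctan(3.5/0.87) = 76.04°
∠(j3.5 + 22) = arctan(3.5/22) = 9.04°
∠T(j3.5) = − (83.64° + 76.04° + 9.04°) = -168.72°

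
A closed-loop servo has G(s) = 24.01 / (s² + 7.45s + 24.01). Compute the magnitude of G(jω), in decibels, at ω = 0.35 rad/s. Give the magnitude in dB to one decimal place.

-0.0 dB

|(j0.35)² + 7.45(j0.35) + 24.01| = |23.888 + j2.6075| = 24.03
|G(j0.35)| = 24.01 / 24.03 = 0.99919
20 log₁₀(0.99919) = -0.01 dB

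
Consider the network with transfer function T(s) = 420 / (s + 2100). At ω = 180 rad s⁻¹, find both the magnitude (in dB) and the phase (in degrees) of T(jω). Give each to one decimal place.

|j180 + 2100| = √(180² + 2100²) = 2108
|T(j180)| = 420 / 2108 = 0.19927
20 log₁₀(0.19927) = -14.01 dB
∠(j180 + 2100) = arctan(180/2100) = 4.90°
∠T(j180) = −4.90° = -4.90°

|T| = -14.0 dB, ∠T = -4.9°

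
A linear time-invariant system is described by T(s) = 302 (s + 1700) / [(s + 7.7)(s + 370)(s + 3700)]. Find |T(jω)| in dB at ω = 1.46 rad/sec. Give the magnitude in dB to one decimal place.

|j1.46 + 1700| = √(1.46² + 1700²) = 1700
|j1.46 + 7.7| = √(1.46² + 7.7²) = 7.837
|j1.46 + 370| = √(1.46² + 370²) = 370
|j1.46 + 3700| = √(1.46² + 3700²) = 3700
|T(j1.46)| = 302 × 1700 / (7.837 × 370 × 3700) = 0.047851
20 log₁₀(0.047851) = -26.40 dB

-26.4 dB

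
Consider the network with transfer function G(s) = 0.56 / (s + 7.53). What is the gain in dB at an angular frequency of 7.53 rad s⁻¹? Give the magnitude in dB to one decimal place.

-25.6 dB

|j7.53 + 7.53| = √(7.53² + 7.53²) = 10.65
|G(j7.53)| = 0.56 / 10.65 = 0.052587
20 log₁₀(0.052587) = -25.58 dB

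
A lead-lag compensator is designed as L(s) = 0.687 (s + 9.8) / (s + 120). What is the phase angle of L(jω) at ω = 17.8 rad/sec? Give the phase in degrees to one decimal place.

∠(j17.8 + 9.8) = arctan(17.8/9.8) = 61.16°
∠(j17.8 + 120) = arctan(17.8/120) = 8.44°
∠L(j17.8) = 61.16° − 8.44° = 52.73°

52.7°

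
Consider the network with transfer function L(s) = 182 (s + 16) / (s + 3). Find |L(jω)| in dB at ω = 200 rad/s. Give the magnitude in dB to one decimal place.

|j200 + 16| = √(200² + 16²) = 200.6
|j200 + 3| = √(200² + 3²) = 200
|L(j200)| = 182 × 200.6 / 200 = 182.56
20 log₁₀(182.56) = 45.23 dB

45.2 dB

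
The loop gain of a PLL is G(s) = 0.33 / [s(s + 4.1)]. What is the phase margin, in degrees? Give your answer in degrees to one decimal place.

Gain crossover: |G(jω)| = 1 at ω ≈ 0.0805 rad/sec.
∠G(j0.0805) = −90° − arctan(0.0805/4.1) ≈ -91.12°
PM = 180° + (-91.12°) = 88.88°

88.9 deg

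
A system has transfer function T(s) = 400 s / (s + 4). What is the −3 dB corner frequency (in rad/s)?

4 rad/s

For a single-pole high-pass, the −3 dB point is at the pole: ω = 4 rad/s.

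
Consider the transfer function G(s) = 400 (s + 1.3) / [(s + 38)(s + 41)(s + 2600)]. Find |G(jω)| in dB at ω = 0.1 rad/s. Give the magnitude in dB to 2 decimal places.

-77.81 dB

|j0.1 + 1.3| = √(0.1² + 1.3²) = 1.304
|j0.1 + 38| = √(0.1² + 38²) = 38
|j0.1 + 41| = √(0.1² + 41²) = 41
|j0.1 + 2600| = √(0.1² + 2600²) = 2600
|G(j0.1)| = 400 × 1.304 / (38 × 41 × 2600) = 0.00012875
20 log₁₀(0.00012875) = -77.805 dB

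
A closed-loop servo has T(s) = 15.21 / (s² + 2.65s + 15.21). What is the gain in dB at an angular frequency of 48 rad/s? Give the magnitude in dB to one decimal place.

-43.6 dB

|(j48)² + 2.65(j48) + 15.21| = |-2288.8 + j127.2| = 2292
|T(j48)| = 15.21 / 2292 = 0.0066352
20 log₁₀(0.0066352) = -43.56 dB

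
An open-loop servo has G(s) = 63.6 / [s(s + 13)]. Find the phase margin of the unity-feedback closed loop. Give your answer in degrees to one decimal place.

70.5°

Gain crossover: |G(jω)| = 1 at ω ≈ 4.61 rad s⁻¹.
∠G(j4.61) = −90° − arctan(4.61/13) ≈ -109.53°
PM = 180° + (-109.53°) = 70.47°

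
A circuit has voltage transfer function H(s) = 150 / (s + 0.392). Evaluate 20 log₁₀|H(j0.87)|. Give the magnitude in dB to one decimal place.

43.9 dB

|j0.87 + 0.392| = √(0.87² + 0.392²) = 0.9542
|H(j0.87)| = 150 / 0.9542 = 157.19
20 log₁₀(157.19) = 43.93 dB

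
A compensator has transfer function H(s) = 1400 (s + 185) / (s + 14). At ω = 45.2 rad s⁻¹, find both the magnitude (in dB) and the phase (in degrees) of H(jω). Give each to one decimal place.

|j45.2 + 185| = √(45.2² + 185²) = 190.4
|j45.2 + 14| = √(45.2² + 14²) = 47.32
|H(j45.2)| = 1400 × 190.4 / 47.32 = 5634.5
20 log₁₀(5634.5) = 75.02 dB
∠(j45.2 + 185) = arctan(45.2/185) = 13.73°
∠(j45.2 + 14) = arctan(45.2/14) = 72.79°
∠H(j45.2) = 13.73° − 72.79° = -59.06°

|H| = 75.0 dB, ∠H = -59.1°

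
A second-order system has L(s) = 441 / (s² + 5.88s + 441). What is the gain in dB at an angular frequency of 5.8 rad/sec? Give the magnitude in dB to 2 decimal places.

|(j5.8)² + 5.88(j5.8) + 441| = |407.36 + j34.104| = 408.8
|L(j5.8)| = 441 / 408.8 = 1.0788
20 log₁₀(1.0788) = 0.659 dB

0.66 dB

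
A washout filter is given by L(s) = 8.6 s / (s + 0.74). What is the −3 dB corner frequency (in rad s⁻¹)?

For a single-pole high-pass, the −3 dB point is at the pole: ω = 0.74 rad s⁻¹.

0.74 rad s⁻¹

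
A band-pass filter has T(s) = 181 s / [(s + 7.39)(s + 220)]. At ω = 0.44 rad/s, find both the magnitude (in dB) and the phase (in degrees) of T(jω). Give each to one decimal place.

|j0.44| = 0.44
|j0.44 + 7.39| = √(0.44² + 7.39²) = 7.403
|j0.44 + 220| = √(0.44² + 220²) = 220
|T(j0.44)| = 181 × 0.44 / (7.403 × 220) = 0.048898
20 log₁₀(0.048898) = -26.21 dB
∠(j0.44) = 90.00°
∠(j0.44 + 7.39) = arctan(0.44/7.39) = 3.41°
∠(j0.44 + 220) = arctan(0.44/220) = 0.11°
∠T(j0.44) = 90.00° − (3.41° + 0.11°) = 86.48°

|T| = -26.2 dB, ∠T = 86.5 deg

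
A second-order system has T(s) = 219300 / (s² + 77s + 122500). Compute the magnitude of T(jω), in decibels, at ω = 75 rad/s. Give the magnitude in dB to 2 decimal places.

|(j75)² + 77(j75) + 122500| = |1.1688e+05 + j5775| = 1.17e+05
|T(j75)| = 219300 / 1.17e+05 = 1.8741
20 log₁₀(1.8741) = 5.456 dB

5.46 dB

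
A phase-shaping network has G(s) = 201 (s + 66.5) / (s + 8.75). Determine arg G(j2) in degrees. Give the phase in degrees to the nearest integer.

-11°

∠(j2 + 66.5) = arctan(2/66.5) = 1.72°
∠(j2 + 8.75) = arctan(2/8.75) = 12.88°
∠G(j2) = 1.72° − 12.88° = -11.15°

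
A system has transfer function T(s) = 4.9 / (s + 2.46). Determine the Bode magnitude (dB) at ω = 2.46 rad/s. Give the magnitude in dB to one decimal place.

3.0 dB

|j2.46 + 2.46| = √(2.46² + 2.46²) = 3.479
|T(j2.46)| = 4.9 / 3.479 = 1.4085
20 log₁₀(1.4085) = 2.97 dB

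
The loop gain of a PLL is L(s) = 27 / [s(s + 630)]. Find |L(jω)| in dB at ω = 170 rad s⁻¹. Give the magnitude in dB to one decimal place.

-72.3 dB

|j170 + 630| = √(170² + 630²) = 652.5
|j170| = 170
|L(j170)| = 27 / (652.5 × 170) = 0.0002434
20 log₁₀(0.0002434) = -72.27 dB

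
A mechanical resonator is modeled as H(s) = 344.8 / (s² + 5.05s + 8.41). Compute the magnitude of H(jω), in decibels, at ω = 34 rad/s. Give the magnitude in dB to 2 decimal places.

-10.54 dB

|(j34)² + 5.05(j34) + 8.41| = |-1147.6 + j171.7| = 1160
|H(j34)| = 344.8 / 1160 = 0.29715
20 log₁₀(0.29715) = -10.541 dB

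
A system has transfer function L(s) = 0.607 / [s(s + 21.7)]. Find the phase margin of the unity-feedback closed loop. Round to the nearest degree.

90 deg

Gain crossover: |L(jω)| = 1 at ω ≈ 0.028 rad/s.
∠L(j0.028) = −90° − arctan(0.028/21.7) ≈ -90.07°
PM = 180° + (-90.07°) = 89.93°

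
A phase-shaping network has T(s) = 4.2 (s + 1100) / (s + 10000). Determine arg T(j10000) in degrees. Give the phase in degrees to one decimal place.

∠(j10000 + 1100) = arctan(10000/1100) = 83.72°
∠(j10000 + 10000) = arctan(10000/10000) = 45.00°
∠T(j10000) = 83.72° − 45.00° = 38.72°

38.7 deg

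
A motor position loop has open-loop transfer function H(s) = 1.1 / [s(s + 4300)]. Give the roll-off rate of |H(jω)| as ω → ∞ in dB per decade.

-40 dB/decade

With 0 zeros and 2 poles, the high-frequency asymptotic slope is 20 × (0 − 2) = -40 dB/decade.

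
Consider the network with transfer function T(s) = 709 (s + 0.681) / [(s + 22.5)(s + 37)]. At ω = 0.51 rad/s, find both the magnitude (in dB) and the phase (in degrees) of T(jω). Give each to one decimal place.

|j0.51 + 0.681| = √(0.51² + 0.681²) = 0.8508
|j0.51 + 22.5| = √(0.51² + 22.5²) = 22.51
|j0.51 + 37| = √(0.51² + 37²) = 37
|T(j0.51)| = 709 × 0.8508 / (22.51 × 37) = 0.72433
20 log₁₀(0.72433) = -2.80 dB
∠(j0.51 + 0.681) = arctan(0.51/0.681) = 36.83°
∠(j0.51 + 22.5) = arctan(0.51/22.5) = 1.30°
∠(j0.51 + 37) = arctan(0.51/37) = 0.79°
∠T(j0.51) = 36.83° − (1.30° + 0.79°) = 34.74°

|T| = -2.8 dB, ∠T = 34.7°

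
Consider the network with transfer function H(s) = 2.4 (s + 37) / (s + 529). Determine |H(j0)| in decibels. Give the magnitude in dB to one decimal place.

H(0) = 2.4 × 37 / 529 = 0.16786
20 log₁₀(0.16786) = -15.50 dB

-15.5 dB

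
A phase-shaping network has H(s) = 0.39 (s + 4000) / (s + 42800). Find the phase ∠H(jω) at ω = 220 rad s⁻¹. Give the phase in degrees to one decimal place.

∠(j220 + 4000) = arctan(220/4000) = 3.15°
∠(j220 + 42800) = arctan(220/42800) = 0.29°
∠H(j220) = 3.15° − 0.29° = 2.85°

2.9°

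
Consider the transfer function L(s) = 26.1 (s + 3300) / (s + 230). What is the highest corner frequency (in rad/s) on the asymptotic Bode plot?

3300 rad/s

Break frequencies occur at each pole and zero magnitude: 230 rad/s, 3300 rad/s.
The highest is 3300 rad/s.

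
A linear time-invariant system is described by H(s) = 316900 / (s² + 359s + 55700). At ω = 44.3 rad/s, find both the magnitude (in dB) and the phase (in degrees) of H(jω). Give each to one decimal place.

|(j44.3)² + 359(j44.3) + 55700| = |53738 + j15904| = 5.604e+04
|H(j44.3)| = 316900 / 5.604e+04 = 5.6547
20 log₁₀(5.6547) = 15.05 dB
∠[(j44.3)² + 359(j44.3) + 55700] = ∠[53738 + j15904] = 16.49°
∠H(j44.3) = −16.49° = -16.49°

|H| = 15.0 dB, ∠H = -16.5°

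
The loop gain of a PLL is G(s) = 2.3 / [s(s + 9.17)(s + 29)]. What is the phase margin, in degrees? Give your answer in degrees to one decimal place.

Gain crossover: |G(jω)| = 1 at ω ≈ 0.00865 rad s⁻¹.
∠G(j0.00865) = −90° − arctan(0.00865/9.17) − arctan(0.00865/29) ≈ -90.07°
PM = 180° + (-90.07°) = 89.93°

89.9°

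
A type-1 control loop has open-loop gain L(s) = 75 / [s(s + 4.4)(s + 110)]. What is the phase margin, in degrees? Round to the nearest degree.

88°

Gain crossover: |L(jω)| = 1 at ω ≈ 0.155 rad/sec.
∠L(j0.155) = −90° − arctan(0.155/4.4) − arctan(0.155/110) ≈ -92.10°
PM = 180° + (-92.10°) = 87.90°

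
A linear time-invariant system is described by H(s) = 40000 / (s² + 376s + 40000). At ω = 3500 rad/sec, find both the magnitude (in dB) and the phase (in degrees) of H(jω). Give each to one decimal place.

|H| = -49.7 dB, ∠H = -173.8°

|(j3500)² + 376(j3500) + 40000| = |-1.221e+07 + j1.316e+06| = 1.228e+07
|H(j3500)| = 40000 / 1.228e+07 = 0.0032571
20 log₁₀(0.0032571) = -49.74 dB
∠[(j3500)² + 376(j3500) + 40000] = ∠[-1.221e+07 + j1.316e+06] = 173.85°
∠H(j3500) = −173.85° = -173.85°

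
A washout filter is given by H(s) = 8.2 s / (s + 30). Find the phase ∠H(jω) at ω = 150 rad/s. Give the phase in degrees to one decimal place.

∠(j150) = 90.00°
∠(j150 + 30) = arctan(150/30) = 78.69°
∠H(j150) = 90.00° − 78.69° = 11.31°

11.3°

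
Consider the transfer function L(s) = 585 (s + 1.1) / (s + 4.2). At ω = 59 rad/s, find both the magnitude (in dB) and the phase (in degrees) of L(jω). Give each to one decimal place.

|j59 + 1.1| = √(59² + 1.1²) = 59.01
|j59 + 4.2| = √(59² + 4.2²) = 59.15
|L(j59)| = 585 × 59.01 / 59.15 = 583.62
20 log₁₀(583.62) = 55.32 dB
∠(j59 + 1.1) = arctan(59/1.1) = 88.93°
∠(j59 + 4.2) = arctan(59/4.2) = 85.93°
∠L(j59) = 88.93° − 85.93° = 3.00°

|L| = 55.3 dB, ∠L = 3.0 deg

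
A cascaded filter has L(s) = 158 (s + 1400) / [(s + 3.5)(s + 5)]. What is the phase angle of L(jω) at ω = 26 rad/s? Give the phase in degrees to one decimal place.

-160.4°

∠(j26 + 1400) = arctan(26/1400) = 1.06°
∠(j26 + 3.5) = arctan(26/3.5) = 82.33°
∠(j26 + 5) = arctan(26/5) = 79.11°
∠L(j26) = 1.06° − (82.33° + 79.11°) = -160.38°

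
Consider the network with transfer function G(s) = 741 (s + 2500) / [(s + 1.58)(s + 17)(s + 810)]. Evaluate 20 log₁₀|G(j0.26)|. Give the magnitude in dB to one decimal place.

|j0.26 + 2500| = √(0.26² + 2500²) = 2500
|j0.26 + 1.58| = √(0.26² + 1.58²) = 1.601
|j0.26 + 17| = √(0.26² + 17²) = 17
|j0.26 + 810| = √(0.26² + 810²) = 810
|G(j0.26)| = 741 × 2500 / (1.601 × 17 × 810) = 84.007
20 log₁₀(84.007) = 38.49 dB

38.5 dB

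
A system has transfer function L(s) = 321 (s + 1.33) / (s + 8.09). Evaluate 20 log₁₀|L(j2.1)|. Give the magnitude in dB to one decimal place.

|j2.1 + 1.33| = √(2.1² + 1.33²) = 2.486
|j2.1 + 8.09| = √(2.1² + 8.09²) = 8.358
|L(j2.1)| = 321 × 2.486 / 8.358 = 95.467
20 log₁₀(95.467) = 39.60 dB

39.6 dB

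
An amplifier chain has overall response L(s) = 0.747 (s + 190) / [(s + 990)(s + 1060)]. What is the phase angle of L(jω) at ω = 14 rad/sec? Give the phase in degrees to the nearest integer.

∠(j14 + 190) = arctan(14/190) = 4.21°
∠(j14 + 990) = arctan(14/990) = 0.81°
∠(j14 + 1060) = arctan(14/1060) = 0.76°
∠L(j14) = 4.21° − (0.81° + 0.76°) = 2.65°

3°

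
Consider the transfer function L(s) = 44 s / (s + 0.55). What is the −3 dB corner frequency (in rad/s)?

For a single-pole high-pass, the −3 dB point is at the pole: ω = 0.55 rad/s.

0.55 rad/s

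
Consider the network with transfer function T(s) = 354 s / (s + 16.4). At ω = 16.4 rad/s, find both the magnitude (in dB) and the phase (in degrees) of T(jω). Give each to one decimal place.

|T| = 48.0 dB, ∠T = 45.0°

|j16.4| = 16.4
|j16.4 + 16.4| = √(16.4² + 16.4²) = 23.19
|T(j16.4)| = 354 × 16.4 / 23.19 = 250.32
20 log₁₀(250.32) = 47.97 dB
∠(j16.4) = 90.00°
∠(j16.4 + 16.4) = arctan(16.4/16.4) = 45.00°
∠T(j16.4) = 90.00° − 45.00° = 45.00°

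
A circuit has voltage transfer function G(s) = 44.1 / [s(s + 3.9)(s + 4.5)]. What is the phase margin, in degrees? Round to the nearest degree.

Gain crossover: |G(jω)| = 1 at ω ≈ 2.03 rad/s.
∠G(j2.03) = −90° − arctan(2.03/3.9) − arctan(2.03/4.5) ≈ -141.81°
PM = 180° + (-141.81°) = 38.19°

38°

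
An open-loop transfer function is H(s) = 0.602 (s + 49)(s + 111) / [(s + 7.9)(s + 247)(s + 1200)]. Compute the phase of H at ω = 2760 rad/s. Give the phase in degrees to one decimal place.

-64.5°

∠(j2760 + 49) = arctan(2760/49) = 88.98°
∠(j2760 + 111) = arctan(2760/111) = 87.70°
∠(j2760 + 7.9) = arctan(2760/7.9) = 89.84°
∠(j2760 + 247) = arctan(2760/247) = 84.89°
∠(j2760 + 1200) = arctan(2760/1200) = 66.50°
∠H(j2760) = 88.98° + 87.70° − (89.84° + 84.89° + 66.50°) = -64.54°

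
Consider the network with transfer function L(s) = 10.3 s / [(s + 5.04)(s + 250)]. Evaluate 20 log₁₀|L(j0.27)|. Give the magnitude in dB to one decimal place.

|j0.27| = 0.27
|j0.27 + 5.04| = √(0.27² + 5.04²) = 5.047
|j0.27 + 250| = √(0.27² + 250²) = 250
|L(j0.27)| = 10.3 × 0.27 / (5.047 × 250) = 0.002204
20 log₁₀(0.002204) = -53.14 dB

-53.1 dB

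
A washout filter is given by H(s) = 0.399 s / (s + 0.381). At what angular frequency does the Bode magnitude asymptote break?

The single real pole at s = −0.381 gives a corner at ω = 0.381 rad/s.

0.381 rad/s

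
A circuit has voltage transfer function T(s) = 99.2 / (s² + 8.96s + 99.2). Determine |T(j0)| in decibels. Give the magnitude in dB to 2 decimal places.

0.00 dB

T(0) = 99.2 / 99.2 = 1
20 log₁₀(1) = 0.000 dB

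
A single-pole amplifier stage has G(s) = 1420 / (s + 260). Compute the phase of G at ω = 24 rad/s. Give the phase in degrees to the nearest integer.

∠(j24 + 260) = arctan(24/260) = 5.27°
∠G(j24) = −5.27° = -5.27°

-5°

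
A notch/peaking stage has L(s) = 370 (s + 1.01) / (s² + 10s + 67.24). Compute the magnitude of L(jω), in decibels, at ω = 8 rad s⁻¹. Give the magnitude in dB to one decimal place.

31.4 dB

|j8 + 1.01| = √(8² + 1.01²) = 8.064
|(j8)² + 10(j8) + 67.24| = |3.24 + j80| = 80.07
|L(j8)| = 370 × 8.064 / 80.07 = 37.263
20 log₁₀(37.263) = 31.43 dB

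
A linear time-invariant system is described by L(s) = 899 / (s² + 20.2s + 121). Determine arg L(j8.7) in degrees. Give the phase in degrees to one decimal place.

∠[(j8.7)² + 20.2(j8.7) + 121] = ∠[45.31 + j175.74] = 75.54°
∠L(j8.7) = −75.54° = -75.54°

-75.5°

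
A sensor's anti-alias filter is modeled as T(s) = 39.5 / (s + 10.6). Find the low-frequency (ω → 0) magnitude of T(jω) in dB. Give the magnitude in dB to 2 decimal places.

11.43 dB

T(0) = 39.5 / 10.6 = 3.7264
20 log₁₀(3.7264) = 11.426 dB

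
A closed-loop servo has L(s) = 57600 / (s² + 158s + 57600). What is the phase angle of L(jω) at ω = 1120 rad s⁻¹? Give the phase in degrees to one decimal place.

∠[(j1120)² + 158(j1120) + 57600] = ∠[-1.1968e+06 + j1.7696e+05] = 171.59°
∠L(j1120) = −171.59° = -171.59°

-171.6°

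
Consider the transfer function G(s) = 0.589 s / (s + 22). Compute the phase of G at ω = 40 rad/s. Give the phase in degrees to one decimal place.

∠(j40) = 90.00°
∠(j40 + 22) = arctan(40/22) = 61.19°
∠G(j40) = 90.00° − 61.19° = 28.81°

28.8°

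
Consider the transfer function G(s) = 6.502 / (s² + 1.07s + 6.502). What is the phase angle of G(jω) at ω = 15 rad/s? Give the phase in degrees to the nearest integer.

∠[(j15)² + 1.07(j15) + 6.502] = ∠[-218.5 + j16.05] = 175.80°
∠G(j15) = −175.80° = -175.80°

-176 deg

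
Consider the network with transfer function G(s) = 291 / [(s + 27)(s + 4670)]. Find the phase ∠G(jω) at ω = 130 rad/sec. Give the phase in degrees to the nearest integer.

-80°

∠(j130 + 27) = arctan(130/27) = 78.27°
∠(j130 + 4670) = arctan(130/4670) = 1.59°
∠G(j130) = − (78.27° + 1.59°) = -79.86°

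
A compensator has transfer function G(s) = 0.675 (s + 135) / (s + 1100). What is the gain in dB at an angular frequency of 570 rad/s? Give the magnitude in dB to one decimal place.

-9.9 dB

|j570 + 135| = √(570² + 135²) = 585.8
|j570 + 1100| = √(570² + 1100²) = 1239
|G(j570)| = 0.675 × 585.8 / 1239 = 0.31915
20 log₁₀(0.31915) = -9.92 dB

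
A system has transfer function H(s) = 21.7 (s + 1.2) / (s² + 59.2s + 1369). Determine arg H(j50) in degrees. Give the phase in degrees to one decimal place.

∠(j50 + 1.2) = arctan(50/1.2) = 88.63°
∠[(j50)² + 59.2(j50) + 1369] = ∠[-1131 + j2960] = 110.91°
∠H(j50) = 88.63° − 110.91° = -22.29°

-22.3 deg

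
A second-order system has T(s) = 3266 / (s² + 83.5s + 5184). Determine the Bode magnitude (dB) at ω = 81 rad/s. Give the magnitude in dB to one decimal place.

-6.5 dB

|(j81)² + 83.5(j81) + 5184| = |-1377 + j6763.5| = 6902
|T(j81)| = 3266 / 6902 = 0.47318
20 log₁₀(0.47318) = -6.50 dB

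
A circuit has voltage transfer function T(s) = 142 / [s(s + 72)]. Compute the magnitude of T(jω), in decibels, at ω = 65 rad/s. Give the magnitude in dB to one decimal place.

|j65 + 72| = √(65² + 72²) = 97
|j65| = 65
|T(j65)| = 142 / (97 × 65) = 0.022522
20 log₁₀(0.022522) = -32.95 dB

-32.9 dB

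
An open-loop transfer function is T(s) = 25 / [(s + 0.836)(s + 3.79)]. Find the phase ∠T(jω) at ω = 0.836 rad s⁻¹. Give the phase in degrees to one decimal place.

∠(j0.836 + 0.836) = arctan(0.836/0.836) = 45.00°
∠(j0.836 + 3.79) = arctan(0.836/3.79) = 12.44°
∠T(j0.836) = − (45.00° + 12.44°) = -57.44°

-57.4°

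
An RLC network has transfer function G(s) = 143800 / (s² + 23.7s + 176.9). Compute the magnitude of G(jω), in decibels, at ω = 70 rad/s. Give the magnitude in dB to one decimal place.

29.2 dB

|(j70)² + 23.7(j70) + 176.9| = |-4723.1 + j1659| = 5006
|G(j70)| = 143800 / 5006 = 28.726
20 log₁₀(28.726) = 29.17 dB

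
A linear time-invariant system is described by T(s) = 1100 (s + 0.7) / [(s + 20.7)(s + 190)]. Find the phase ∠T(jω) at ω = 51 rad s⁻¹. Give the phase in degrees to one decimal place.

∠(j51 + 0.7) = arctan(51/0.7) = 89.21°
∠(j51 + 20.7) = arctan(51/20.7) = 67.91°
∠(j51 + 190) = arctan(51/190) = 15.03°
∠T(j51) = 89.21° − (67.91° + 15.03°) = 6.28°

6.3°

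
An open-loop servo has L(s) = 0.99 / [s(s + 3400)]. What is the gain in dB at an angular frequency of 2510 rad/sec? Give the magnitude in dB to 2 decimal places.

|j2510 + 3400| = √(2510² + 3400²) = 4226
|j2510| = 2510
|L(j2510)| = 0.99 / (4226 × 2510) = 9.333e-08
20 log₁₀(9.333e-08) = -140.600 dB

-140.60 dB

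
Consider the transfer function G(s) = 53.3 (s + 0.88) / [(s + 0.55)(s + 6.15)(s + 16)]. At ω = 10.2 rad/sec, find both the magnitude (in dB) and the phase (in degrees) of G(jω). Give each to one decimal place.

|G| = -12.5 dB, ∠G = -93.3 deg

|j10.2 + 0.88| = √(10.2² + 0.88²) = 10.24
|j10.2 + 0.55| = √(10.2² + 0.55²) = 10.21
|j10.2 + 6.15| = √(10.2² + 6.15²) = 11.91
|j10.2 + 16| = √(10.2² + 16²) = 18.97
|G(j10.2)| = 53.3 × 10.24 / (10.21 × 11.91 × 18.97) = 0.23637
20 log₁₀(0.23637) = -12.53 dB
∠(j10.2 + 0.88) = arctan(10.2/0.88) = 85.07°
∠(j10.2 + 0.55) = arctan(10.2/0.55) = 86.91°
∠(j10.2 + 6.15) = arctan(10.2/6.15) = 58.91°
∠(j10.2 + 16) = arctan(10.2/16) = 32.52°
∠G(j10.2) = 85.07° − (86.91° + 58.91° + 32.52°) = -93.27°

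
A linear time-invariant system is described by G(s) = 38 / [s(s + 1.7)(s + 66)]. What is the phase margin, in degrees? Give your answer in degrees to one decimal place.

78.6°

Gain crossover: |G(jω)| = 1 at ω ≈ 0.332 rad/s.
∠G(j0.332) = −90° − arctan(0.332/1.7) − arctan(0.332/66) ≈ -101.35°
PM = 180° + (-101.35°) = 78.65°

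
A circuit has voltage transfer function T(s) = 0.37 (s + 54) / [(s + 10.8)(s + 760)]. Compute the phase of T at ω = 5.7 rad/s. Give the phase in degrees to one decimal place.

-22.2°

∠(j5.7 + 54) = arctan(5.7/54) = 6.03°
∠(j5.7 + 10.8) = arctan(5.7/10.8) = 27.82°
∠(j5.7 + 760) = arctan(5.7/760) = 0.43°
∠T(j5.7) = 6.03° − (27.82° + 0.43°) = -22.23°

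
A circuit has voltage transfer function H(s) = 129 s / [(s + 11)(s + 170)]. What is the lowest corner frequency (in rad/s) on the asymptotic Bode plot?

Break frequencies occur at each pole and zero magnitude: 11 rad/s, 170 rad/s.
The lowest is 11 rad/s.

11 rad/s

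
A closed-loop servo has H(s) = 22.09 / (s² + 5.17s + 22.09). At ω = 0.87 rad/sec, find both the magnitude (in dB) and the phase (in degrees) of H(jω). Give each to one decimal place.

|(j0.87)² + 5.17(j0.87) + 22.09| = |21.333 + j4.4979| = 21.8
|H(j0.87)| = 22.09 / 21.8 = 1.0132
20 log₁₀(1.0132) = 0.11 dB
∠[(j0.87)² + 5.17(j0.87) + 22.09] = ∠[21.333 + j4.4979] = 11.91°
∠H(j0.87) = −11.91° = -11.91°

|H| = 0.1 dB, ∠H = -11.9 deg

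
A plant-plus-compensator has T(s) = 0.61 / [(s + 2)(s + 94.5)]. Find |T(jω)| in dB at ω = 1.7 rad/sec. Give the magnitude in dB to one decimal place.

-52.2 dB

|j1.7 + 2| = √(1.7² + 2²) = 2.625
|j1.7 + 94.5| = √(1.7² + 94.5²) = 94.52
|T(j1.7)| = 0.61 / (2.625 × 94.52) = 0.0024588
20 log₁₀(0.0024588) = -52.19 dB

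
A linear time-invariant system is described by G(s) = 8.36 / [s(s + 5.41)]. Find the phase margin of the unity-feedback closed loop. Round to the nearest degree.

75 deg

Gain crossover: |G(jω)| = 1 at ω ≈ 1.49 rad/sec.
∠G(j1.49) = −90° − arctan(1.49/5.41) ≈ -105.40°
PM = 180° + (-105.40°) = 74.60°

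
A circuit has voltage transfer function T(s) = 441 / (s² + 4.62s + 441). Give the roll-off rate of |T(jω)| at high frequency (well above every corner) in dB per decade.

With 0 zeros and 2 poles, the high-frequency asymptotic slope is 20 × (0 − 2) = -40 dB/decade.

-40 dB/decade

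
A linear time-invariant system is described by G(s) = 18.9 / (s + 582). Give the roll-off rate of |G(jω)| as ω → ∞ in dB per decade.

With 0 zeros and 1 pole, the high-frequency asymptotic slope is 20 × (0 − 1) = -20 dB/decade.

-20 dB/decade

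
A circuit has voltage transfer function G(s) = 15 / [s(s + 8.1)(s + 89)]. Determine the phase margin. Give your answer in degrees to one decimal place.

89.8 deg

Gain crossover: |G(jω)| = 1 at ω ≈ 0.0208 rad/s.
∠G(j0.0208) = −90° − arctan(0.0208/8.1) − arctan(0.0208/89) ≈ -90.16°
PM = 180° + (-90.16°) = 89.84°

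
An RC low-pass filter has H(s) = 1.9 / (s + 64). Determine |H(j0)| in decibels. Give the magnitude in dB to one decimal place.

-30.5 dB

H(0) = 1.9 / 64 = 0.029687
20 log₁₀(0.029687) = -30.55 dB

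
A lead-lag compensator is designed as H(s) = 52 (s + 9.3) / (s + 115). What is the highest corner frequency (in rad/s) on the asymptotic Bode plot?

Break frequencies occur at each pole and zero magnitude: 9.3 rad/s, 115 rad/s.
The highest is 115 rad/s.

115 rad/s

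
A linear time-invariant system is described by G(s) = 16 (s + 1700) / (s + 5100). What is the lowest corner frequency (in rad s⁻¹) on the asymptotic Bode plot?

Break frequencies occur at each pole and zero magnitude: 1700 rad s⁻¹, 5100 rad s⁻¹.
The lowest is 1700 rad s⁻¹.

1700 rad s⁻¹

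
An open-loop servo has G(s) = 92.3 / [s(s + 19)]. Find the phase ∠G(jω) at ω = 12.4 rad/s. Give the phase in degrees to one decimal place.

-123.1°

∠(j12.4 + 19) = arctan(12.4/19) = 33.13°
∠(j12.4) = 90.00°
∠G(j12.4) = − (33.13° + 90.00°) = -123.13°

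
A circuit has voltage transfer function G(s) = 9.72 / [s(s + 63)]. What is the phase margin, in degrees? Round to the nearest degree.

90°

Gain crossover: |G(jω)| = 1 at ω ≈ 0.154 rad/s.
∠G(j0.154) = −90° − arctan(0.154/63) ≈ -90.14°
PM = 180° + (-90.14°) = 89.86°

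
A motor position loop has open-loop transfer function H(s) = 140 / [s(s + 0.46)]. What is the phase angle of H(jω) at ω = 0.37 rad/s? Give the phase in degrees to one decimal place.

-128.8 deg

∠(j0.37 + 0.46) = arctan(0.37/0.46) = 38.81°
∠(j0.37) = 90.00°
∠H(j0.37) = − (38.81° + 90.00°) = -128.81°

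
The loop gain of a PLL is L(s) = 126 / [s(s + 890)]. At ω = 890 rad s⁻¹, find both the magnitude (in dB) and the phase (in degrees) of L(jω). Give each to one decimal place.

|j890 + 890| = √(890² + 890²) = 1259
|j890| = 890
|L(j890)| = 126 / (1259 × 890) = 0.00011248
20 log₁₀(0.00011248) = -78.98 dB
∠(j890 + 890) = arctan(890/890) = 45.00°
∠(j890) = 90.00°
∠L(j890) = − (45.00° + 90.00°) = -135.00°

|L| = -79.0 dB, ∠L = -135.0°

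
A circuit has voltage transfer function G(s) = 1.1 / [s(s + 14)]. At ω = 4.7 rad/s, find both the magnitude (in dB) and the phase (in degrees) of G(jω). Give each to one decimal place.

|j4.7 + 14| = √(4.7² + 14²) = 14.77
|j4.7| = 4.7
|G(j4.7)| = 1.1 / (14.77 × 4.7) = 0.015848
20 log₁₀(0.015848) = -36.00 dB
∠(j4.7 + 14) = arctan(4.7/14) = 18.56°
∠(j4.7) = 90.00°
∠G(j4.7) = − (18.56° + 90.00°) = -108.56°

|G| = -36.0 dB, ∠G = -108.6 deg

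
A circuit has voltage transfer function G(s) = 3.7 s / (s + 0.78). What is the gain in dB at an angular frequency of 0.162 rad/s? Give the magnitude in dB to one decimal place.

-2.5 dB

|j0.162| = 0.162
|j0.162 + 0.78| = √(0.162² + 0.78²) = 0.7966
|G(j0.162)| = 3.7 × 0.162 / 0.7966 = 0.7524
20 log₁₀(0.7524) = -2.47 dB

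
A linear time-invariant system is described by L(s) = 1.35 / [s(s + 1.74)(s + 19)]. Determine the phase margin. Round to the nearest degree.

Gain crossover: |L(jω)| = 1 at ω ≈ 0.0408 rad/sec.
∠L(j0.0408) = −90° − arctan(0.0408/1.74) − arctan(0.0408/19) ≈ -91.47°
PM = 180° + (-91.47°) = 88.53°

89 deg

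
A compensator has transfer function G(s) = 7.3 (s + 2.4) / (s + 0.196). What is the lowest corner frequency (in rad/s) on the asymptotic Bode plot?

0.196 rad/s

Break frequencies occur at each pole and zero magnitude: 0.196 rad/s, 2.4 rad/s.
The lowest is 0.196 rad/s.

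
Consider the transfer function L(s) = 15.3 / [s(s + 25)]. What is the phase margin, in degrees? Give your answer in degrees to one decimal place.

Gain crossover: |L(jω)| = 1 at ω ≈ 0.612 rad/s.
∠L(j0.612) = −90° − arctan(0.612/25) ≈ -91.40°
PM = 180° + (-91.40°) = 88.60°

88.6 deg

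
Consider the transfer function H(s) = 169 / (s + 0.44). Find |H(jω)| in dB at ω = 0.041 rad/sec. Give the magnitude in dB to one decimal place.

|j0.041 + 0.44| = √(0.041² + 0.44²) = 0.4419
|H(j0.041)| = 169 / 0.4419 = 382.43
20 log₁₀(382.43) = 51.65 dB

51.7 dB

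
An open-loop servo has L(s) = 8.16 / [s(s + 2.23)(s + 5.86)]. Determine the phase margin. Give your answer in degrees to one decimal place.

69.1°

Gain crossover: |L(jω)| = 1 at ω ≈ 0.6 rad/s.
∠L(j0.6) = −90° − arctan(0.6/2.23) − arctan(0.6/5.86) ≈ -110.90°
PM = 180° + (-110.90°) = 69.10°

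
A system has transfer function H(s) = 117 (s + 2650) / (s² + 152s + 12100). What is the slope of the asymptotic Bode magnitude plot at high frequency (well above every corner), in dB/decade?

With 1 zero and 2 poles, the high-frequency asymptotic slope is 20 × (1 − 2) = -20 dB/decade.

-20 dB/decade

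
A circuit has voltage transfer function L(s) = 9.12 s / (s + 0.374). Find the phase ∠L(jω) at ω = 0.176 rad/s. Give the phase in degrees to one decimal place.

∠(j0.176) = 90.00°
∠(j0.176 + 0.374) = arctan(0.176/0.374) = 25.20°
∠L(j0.176) = 90.00° − 25.20° = 64.80°

64.8°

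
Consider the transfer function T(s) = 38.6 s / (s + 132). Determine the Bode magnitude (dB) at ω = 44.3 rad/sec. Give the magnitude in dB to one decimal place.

|j44.3| = 44.3
|j44.3 + 132| = √(44.3² + 132²) = 139.2
|T(j44.3)| = 38.6 × 44.3 / 139.2 = 12.281
20 log₁₀(12.281) = 21.78 dB

21.8 dB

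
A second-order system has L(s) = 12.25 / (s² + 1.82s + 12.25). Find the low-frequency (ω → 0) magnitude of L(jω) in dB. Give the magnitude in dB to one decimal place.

0.0 dB

L(0) = 12.25 / 12.25 = 1
20 log₁₀(1) = 0.00 dB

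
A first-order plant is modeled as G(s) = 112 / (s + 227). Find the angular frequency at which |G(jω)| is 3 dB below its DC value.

227 rad/s

For a single-pole low-pass, the −3 dB point is at the pole: ω = 227 rad/s.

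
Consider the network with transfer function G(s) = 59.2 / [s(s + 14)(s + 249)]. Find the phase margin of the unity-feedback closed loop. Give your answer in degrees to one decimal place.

Gain crossover: |G(jω)| = 1 at ω ≈ 0.017 rad/s.
∠G(j0.017) = −90° − arctan(0.017/14) − arctan(0.017/249) ≈ -90.07°
PM = 180° + (-90.07°) = 89.93°

89.9 deg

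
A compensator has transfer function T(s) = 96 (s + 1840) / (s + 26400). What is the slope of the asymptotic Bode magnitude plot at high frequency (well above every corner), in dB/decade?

With 1 zero and 1 pole, the high-frequency asymptotic slope is 20 × (1 − 1) = 0 dB/decade.

0 dB/decade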